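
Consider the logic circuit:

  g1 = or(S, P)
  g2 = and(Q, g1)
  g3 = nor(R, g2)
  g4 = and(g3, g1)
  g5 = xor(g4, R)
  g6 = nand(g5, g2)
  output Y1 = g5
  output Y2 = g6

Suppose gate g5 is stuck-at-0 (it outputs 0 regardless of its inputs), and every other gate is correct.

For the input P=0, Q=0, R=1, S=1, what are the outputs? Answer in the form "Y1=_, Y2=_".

Y1=0, Y2=1

Propagate with g5 forced: g1=1, g2=0, g3=0, g4=0, g5=0 [stuck-at-0], g6=1.
So the outputs are Y1=0, Y2=1. (Without the fault they would be Y1=1, Y2=1.)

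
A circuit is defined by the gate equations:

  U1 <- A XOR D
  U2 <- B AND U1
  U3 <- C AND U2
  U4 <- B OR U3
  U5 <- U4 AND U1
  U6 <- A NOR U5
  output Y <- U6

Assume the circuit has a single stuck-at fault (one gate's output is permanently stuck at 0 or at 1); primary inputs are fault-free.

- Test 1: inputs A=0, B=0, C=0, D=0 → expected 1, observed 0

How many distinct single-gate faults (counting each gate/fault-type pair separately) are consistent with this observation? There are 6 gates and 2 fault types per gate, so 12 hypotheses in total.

Fault-free: U1=0, U2=0, U3=0, U4=0, U5=0, U6=1 → 1. Observed 0.
  U1 stuck-at-0: output 1 ✗
  U1 stuck-at-1: output 1 ✗
  U2 stuck-at-0: output 1 ✗
  U2 stuck-at-1: output 1 ✗
  U3 stuck-at-0: output 1 ✗
  U3 stuck-at-1: output 1 ✗
  U4 stuck-at-0: output 1 ✗
  U4 stuck-at-1: output 1 ✗
  U5 stuck-at-0: output 1 ✗
  U5 stuck-at-1: output 0 ✓
  U6 stuck-at-0: output 0 ✓
  U6 stuck-at-1: output 1 ✗
Consistent faults: {U5 stuck-at-1, U6 stuck-at-0} — 2 in all.

2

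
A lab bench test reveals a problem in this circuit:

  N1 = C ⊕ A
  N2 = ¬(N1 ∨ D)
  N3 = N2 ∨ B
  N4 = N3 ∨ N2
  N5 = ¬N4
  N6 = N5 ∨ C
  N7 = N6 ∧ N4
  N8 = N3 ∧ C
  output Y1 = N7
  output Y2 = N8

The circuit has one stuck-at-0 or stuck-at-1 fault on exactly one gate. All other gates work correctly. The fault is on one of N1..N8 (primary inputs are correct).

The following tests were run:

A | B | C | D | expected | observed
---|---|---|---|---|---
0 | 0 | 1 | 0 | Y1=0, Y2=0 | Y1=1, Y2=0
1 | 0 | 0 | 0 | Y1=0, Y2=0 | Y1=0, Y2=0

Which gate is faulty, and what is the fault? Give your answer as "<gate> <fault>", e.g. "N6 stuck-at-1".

Fault-free values for test 1 (A=0, B=0, C=1, D=0): N1=1, N2=0, N3=0, N4=0, N5=1, N6=1, N7=0, N8=0, giving Y1=0, Y2=0. Observed Y1=1, Y2=0.
Test 1: faults giving observed Y1=1, Y2=0 are {N4 stuck-at-1, N7 stuck-at-1}.
Test 2 (A=1, B=0, C=0, D=0): fault-free N1=1, N2=0, N3=0, N4=0, N5=1, N6=1, N7=0, N8=0 → Y1=0, Y2=0; observed Y1=0, Y2=0. Eliminates N7 stuck-at-1.
Only N4 stuck-at-1 is consistent with every test.

N4 stuck-at-1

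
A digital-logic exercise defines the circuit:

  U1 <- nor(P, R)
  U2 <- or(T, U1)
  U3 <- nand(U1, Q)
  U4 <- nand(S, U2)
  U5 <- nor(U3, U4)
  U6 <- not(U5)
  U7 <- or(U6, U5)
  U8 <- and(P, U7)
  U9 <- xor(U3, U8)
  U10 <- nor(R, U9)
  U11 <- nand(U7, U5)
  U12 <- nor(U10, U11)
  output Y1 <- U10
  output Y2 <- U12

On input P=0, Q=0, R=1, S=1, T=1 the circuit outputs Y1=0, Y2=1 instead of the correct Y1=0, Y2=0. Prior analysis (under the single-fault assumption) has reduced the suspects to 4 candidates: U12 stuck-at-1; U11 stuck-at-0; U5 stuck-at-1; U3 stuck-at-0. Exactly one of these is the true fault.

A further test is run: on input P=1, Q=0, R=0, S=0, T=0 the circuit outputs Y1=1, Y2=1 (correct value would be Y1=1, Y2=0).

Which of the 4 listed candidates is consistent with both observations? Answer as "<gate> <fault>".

U12 stuck-at-1

Evaluate each candidate on input P=1, Q=0, R=0, S=0, T=0:
  U12 stuck-at-1: U1=0, U2=0, U3=1, U4=1, U5=0, U6=1, U7=1, U8=1, U9=0, U10=1, U11=1, U12=1 [stuck-at-1] → Y1=1, Y2=1 — matches
  U11 stuck-at-0: U1=0, U2=0, U3=1, U4=1, U5=0, U6=1, U7=1, U8=1, U9=0, U10=1, U11=0 [stuck-at-0], U12=0 → Y1=1, Y2=0 — eliminated
  U5 stuck-at-1: U1=0, U2=0, U3=1, U4=1, U5=1 [stuck-at-1], U6=0, U7=1, U8=1, U9=0, U10=1, U11=0, U12=0 → Y1=1, Y2=0 — eliminated
  U3 stuck-at-0: U1=0, U2=0, U3=0 [stuck-at-0], U4=1, U5=0, U6=1, U7=1, U8=1, U9=1, U10=0, U11=1, U12=0 → Y1=0, Y2=0 — eliminated
Only U12 stuck-at-1 reproduces the observed Y1=1, Y2=1.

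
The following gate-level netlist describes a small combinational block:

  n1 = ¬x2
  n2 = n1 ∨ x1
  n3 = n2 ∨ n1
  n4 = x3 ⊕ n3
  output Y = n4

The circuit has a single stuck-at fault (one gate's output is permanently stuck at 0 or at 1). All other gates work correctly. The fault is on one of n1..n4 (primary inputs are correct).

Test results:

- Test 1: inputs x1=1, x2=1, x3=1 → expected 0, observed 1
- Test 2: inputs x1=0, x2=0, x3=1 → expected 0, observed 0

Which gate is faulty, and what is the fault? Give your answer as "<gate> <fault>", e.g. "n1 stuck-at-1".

Fault-free values for test 1 (x1=1, x2=1, x3=1): n1=0, n2=1, n3=1, n4=0, giving Y=0. Observed 1.
Test 1: faults giving observed 1 are {n2 stuck-at-0, n3 stuck-at-0, n4 stuck-at-1}.
Test 2 (x1=0, x2=0, x3=1): fault-free n1=1, n2=1, n3=1, n4=0 → 0; observed 0. Eliminates n3 stuck-at-0, n4 stuck-at-1.
Only n2 stuck-at-0 is consistent with every test.

n2 stuck-at-0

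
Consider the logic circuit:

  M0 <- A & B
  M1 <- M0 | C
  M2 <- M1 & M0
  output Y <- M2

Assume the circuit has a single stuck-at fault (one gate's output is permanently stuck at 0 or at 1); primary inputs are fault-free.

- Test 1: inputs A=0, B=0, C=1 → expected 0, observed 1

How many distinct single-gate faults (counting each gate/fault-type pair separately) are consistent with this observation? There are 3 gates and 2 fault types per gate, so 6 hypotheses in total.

Fault-free: M0=0, M1=1, M2=0 → 0. Observed 1.
  M0 stuck-at-0: output 0 ✗
  M0 stuck-at-1: output 1 ✓
  M1 stuck-at-0: output 0 ✗
  M1 stuck-at-1: output 0 ✗
  M2 stuck-at-0: output 0 ✗
  M2 stuck-at-1: output 1 ✓
Consistent faults: {M0 stuck-at-1, M2 stuck-at-1} — 2 in all.

2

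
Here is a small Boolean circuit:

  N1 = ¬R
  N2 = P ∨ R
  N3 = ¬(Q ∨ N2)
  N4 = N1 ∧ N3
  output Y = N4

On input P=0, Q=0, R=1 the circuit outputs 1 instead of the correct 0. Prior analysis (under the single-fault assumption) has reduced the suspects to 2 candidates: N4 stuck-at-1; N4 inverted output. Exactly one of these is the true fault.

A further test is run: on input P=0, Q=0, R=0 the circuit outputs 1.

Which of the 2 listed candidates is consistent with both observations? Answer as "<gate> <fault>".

N4 stuck-at-1

Evaluate each candidate on input P=0, Q=0, R=0:
  N4 stuck-at-1: N1=1, N2=0, N3=1, N4=1 [stuck-at-1] → 1 — matches
  N4 inverted output: N1=1, N2=0, N3=1, N4=0 [inverted output] → 0 — eliminated
Only N4 stuck-at-1 reproduces the observed 1.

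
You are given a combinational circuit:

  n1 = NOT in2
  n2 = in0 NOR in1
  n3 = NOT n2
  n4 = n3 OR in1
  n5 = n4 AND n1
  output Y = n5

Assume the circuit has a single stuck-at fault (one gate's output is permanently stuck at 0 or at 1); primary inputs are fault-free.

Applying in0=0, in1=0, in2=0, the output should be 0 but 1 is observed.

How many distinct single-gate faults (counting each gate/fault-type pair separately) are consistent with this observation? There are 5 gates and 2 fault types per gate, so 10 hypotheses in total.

Fault-free: n1=1, n2=1, n3=0, n4=0, n5=0 → 0. Observed 1.
  n1 stuck-at-0: output 0 ✗
  n1 stuck-at-1: output 0 ✗
  n2 stuck-at-0: output 1 ✓
  n2 stuck-at-1: output 0 ✗
  n3 stuck-at-0: output 0 ✗
  n3 stuck-at-1: output 1 ✓
  n4 stuck-at-0: output 0 ✗
  n4 stuck-at-1: output 1 ✓
  n5 stuck-at-0: output 0 ✗
  n5 stuck-at-1: output 1 ✓
Consistent faults: {n2 stuck-at-0, n3 stuck-at-1, n4 stuck-at-1, n5 stuck-at-1} — 4 in all.

4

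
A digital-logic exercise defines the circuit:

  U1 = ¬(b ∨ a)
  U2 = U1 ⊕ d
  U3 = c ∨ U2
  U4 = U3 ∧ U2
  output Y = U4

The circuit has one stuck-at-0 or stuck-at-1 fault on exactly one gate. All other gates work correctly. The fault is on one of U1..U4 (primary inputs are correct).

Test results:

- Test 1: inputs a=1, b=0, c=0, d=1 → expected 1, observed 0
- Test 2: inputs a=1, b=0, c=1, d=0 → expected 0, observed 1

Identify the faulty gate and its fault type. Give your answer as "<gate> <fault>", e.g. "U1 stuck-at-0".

U1 stuck-at-1

Fault-free values for test 1 (a=1, b=0, c=0, d=1): U1=0, U2=1, U3=1, U4=1, giving Y=1. Observed 0.
Test 1: faults giving observed 0 are {U1 stuck-at-1, U2 stuck-at-0, U3 stuck-at-0, U4 stuck-at-0}.
Test 2 (a=1, b=0, c=1, d=0): fault-free U1=0, U2=0, U3=1, U4=0 → 0; observed 1. Eliminates U2 stuck-at-0, U3 stuck-at-0, U4 stuck-at-0.
Only U1 stuck-at-1 is consistent with every test.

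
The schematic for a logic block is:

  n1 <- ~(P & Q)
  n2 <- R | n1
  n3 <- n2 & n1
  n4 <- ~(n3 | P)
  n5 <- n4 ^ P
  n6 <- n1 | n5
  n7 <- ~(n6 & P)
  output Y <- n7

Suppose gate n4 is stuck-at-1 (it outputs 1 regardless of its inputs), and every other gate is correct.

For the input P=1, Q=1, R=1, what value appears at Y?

Propagate with n4 forced: n1=0, n2=1, n3=0, n4=1 [stuck-at-1], n5=0, n6=0, n7=1.
So Y = 1. (Without the fault it would be 0.)

1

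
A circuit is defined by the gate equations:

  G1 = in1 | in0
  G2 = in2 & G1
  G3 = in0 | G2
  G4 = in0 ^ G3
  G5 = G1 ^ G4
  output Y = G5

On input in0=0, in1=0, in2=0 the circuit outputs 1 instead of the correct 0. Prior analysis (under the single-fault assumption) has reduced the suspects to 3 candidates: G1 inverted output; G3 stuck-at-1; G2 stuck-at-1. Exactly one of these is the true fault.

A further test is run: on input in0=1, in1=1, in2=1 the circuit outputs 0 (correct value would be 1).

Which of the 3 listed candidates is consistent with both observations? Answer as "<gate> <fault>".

Evaluate each candidate on input in0=1, in1=1, in2=1:
  G1 inverted output: G1=0 [inverted output], G2=0, G3=1, G4=0, G5=0 → 0 — matches
  G3 stuck-at-1: G1=1, G2=1, G3=1 [stuck-at-1], G4=0, G5=1 → 1 — eliminated
  G2 stuck-at-1: G1=1, G2=1 [stuck-at-1], G3=1, G4=0, G5=1 → 1 — eliminated
Only G1 inverted output reproduces the observed 0.

G1 inverted output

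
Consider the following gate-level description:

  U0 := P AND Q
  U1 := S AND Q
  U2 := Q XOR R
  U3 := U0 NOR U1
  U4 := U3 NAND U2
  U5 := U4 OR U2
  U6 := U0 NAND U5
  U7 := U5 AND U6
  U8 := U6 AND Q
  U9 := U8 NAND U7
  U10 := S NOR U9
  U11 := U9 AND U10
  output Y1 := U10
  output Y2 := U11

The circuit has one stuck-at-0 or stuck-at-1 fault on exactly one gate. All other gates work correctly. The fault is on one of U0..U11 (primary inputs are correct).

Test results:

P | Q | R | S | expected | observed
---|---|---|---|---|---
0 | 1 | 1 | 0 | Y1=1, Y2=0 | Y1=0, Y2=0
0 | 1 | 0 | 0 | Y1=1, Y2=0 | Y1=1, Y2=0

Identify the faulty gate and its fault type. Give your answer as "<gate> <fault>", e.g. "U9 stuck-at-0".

Fault-free values for test 1 (P=0, Q=1, R=1, S=0): U0=0, U1=0, U2=0, U3=1, U4=1, U5=1, U6=1, U7=1, U8=1, U9=0, U10=1, U11=0, giving Y1=1, Y2=0. Observed Y1=0, Y2=0.
Test 1: faults giving observed Y1=0, Y2=0 are {U0 stuck-at-1, U4 stuck-at-0, U5 stuck-at-0, U6 stuck-at-0, U7 stuck-at-0, U8 stuck-at-0, U9 stuck-at-1, U10 stuck-at-0}.
Test 2 (P=0, Q=1, R=0, S=0): fault-free U0=0, U1=0, U2=1, U3=1, U4=0, U5=1, U6=1, U7=1, U8=1, U9=0, U10=1, U11=0 → Y1=1, Y2=0; observed Y1=1, Y2=0. Eliminates U0 stuck-at-1, U5 stuck-at-0, U6 stuck-at-0, U7 stuck-at-0, U8 stuck-at-0, U9 stuck-at-1, U10 stuck-at-0.
Only U4 stuck-at-0 is consistent with every test.

U4 stuck-at-0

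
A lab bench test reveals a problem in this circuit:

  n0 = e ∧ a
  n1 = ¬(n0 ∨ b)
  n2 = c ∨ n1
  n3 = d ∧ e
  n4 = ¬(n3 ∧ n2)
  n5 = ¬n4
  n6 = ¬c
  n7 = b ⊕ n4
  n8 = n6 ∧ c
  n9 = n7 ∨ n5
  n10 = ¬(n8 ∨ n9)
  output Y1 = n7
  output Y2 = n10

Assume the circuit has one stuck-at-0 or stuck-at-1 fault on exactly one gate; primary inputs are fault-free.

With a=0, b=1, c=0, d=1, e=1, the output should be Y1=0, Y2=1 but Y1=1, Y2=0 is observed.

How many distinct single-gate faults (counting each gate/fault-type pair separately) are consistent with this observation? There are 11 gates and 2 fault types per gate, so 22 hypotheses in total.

Fault-free: n0=0, n1=0, n2=0, n3=1, n4=1, n5=0, n6=1, n7=0, n8=0, n9=0, n10=1 → Y1=0, Y2=1. Observed Y1=1, Y2=0.
  n0: none of the 2 fault types match ✗
  n1: stuck-at-1 ✓; others ✗
  n2: stuck-at-1 ✓; others ✗
  n3: none of the 2 fault types match ✗
  n4: stuck-at-0 ✓; others ✗
  n5: none of the 2 fault types match ✗
  n6: none of the 2 fault types match ✗
  n7: stuck-at-1 ✓; others ✗
  n8: none of the 2 fault types match ✗
  n9: none of the 2 fault types match ✗
  n10: none of the 2 fault types match ✗
Consistent faults: {n1 stuck-at-1, n2 stuck-at-1, n4 stuck-at-0, n7 stuck-at-1} — 4 in all.

4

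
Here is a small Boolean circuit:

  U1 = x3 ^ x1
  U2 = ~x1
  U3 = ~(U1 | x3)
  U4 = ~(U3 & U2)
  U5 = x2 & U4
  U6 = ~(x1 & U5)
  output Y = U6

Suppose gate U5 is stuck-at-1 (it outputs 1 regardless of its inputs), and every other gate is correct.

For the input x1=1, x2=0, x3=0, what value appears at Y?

Propagate with U5 forced: U1=1, U2=0, U3=0, U4=1, U5=1 [stuck-at-1], U6=0.
So Y = 0. (Without the fault it would be 1.)

0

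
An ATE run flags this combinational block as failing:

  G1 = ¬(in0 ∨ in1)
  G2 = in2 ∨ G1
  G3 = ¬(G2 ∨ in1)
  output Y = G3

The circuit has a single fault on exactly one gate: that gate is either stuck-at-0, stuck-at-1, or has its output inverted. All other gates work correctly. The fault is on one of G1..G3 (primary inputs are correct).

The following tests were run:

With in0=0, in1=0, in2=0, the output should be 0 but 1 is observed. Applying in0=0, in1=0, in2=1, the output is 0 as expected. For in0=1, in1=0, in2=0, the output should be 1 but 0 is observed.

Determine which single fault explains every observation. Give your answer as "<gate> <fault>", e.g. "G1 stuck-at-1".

G1 inverted output

Fault-free values for test 1 (in0=0, in1=0, in2=0): G1=1, G2=1, G3=0, giving Y=0. Observed 1.
Test 1: faults giving observed 1 are {G1 stuck-at-0, G1 inverted output, G2 stuck-at-0, G2 inverted output, G3 stuck-at-1, G3 inverted output}.
Test 2 (in0=0, in1=0, in2=1): fault-free G1=1, G2=1, G3=0 → 0; observed 0. Eliminates G2 stuck-at-0, G2 inverted output, G3 stuck-at-1, G3 inverted output.
Test 3 (in0=1, in1=0, in2=0): fault-free G1=0, G2=0, G3=1 → 1; observed 0. Eliminates G1 stuck-at-0.
Only G1 inverted output is consistent with every test.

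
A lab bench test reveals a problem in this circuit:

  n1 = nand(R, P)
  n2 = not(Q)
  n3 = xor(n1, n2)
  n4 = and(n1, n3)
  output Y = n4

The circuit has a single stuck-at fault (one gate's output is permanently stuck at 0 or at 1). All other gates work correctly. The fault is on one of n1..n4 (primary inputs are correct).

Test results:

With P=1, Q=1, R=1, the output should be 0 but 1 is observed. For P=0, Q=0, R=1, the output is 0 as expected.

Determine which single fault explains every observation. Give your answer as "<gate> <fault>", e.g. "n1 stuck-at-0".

Fault-free values for test 1 (P=1, Q=1, R=1): n1=0, n2=0, n3=0, n4=0, giving Y=0. Observed 1.
Test 1: faults giving observed 1 are {n1 stuck-at-1, n4 stuck-at-1}.
Test 2 (P=0, Q=0, R=1): fault-free n1=1, n2=1, n3=0, n4=0 → 0; observed 0. Eliminates n4 stuck-at-1.
Only n1 stuck-at-1 is consistent with every test.

n1 stuck-at-1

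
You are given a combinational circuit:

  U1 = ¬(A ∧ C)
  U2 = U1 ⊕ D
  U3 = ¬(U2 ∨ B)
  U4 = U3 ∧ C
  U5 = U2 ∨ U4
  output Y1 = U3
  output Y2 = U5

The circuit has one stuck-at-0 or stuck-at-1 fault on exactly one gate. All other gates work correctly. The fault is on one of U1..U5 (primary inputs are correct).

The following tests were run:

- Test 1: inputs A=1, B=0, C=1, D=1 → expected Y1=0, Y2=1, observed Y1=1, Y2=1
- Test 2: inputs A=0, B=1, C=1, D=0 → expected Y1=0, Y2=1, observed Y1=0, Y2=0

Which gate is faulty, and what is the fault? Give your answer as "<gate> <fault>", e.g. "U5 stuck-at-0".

Fault-free values for test 1 (A=1, B=0, C=1, D=1): U1=0, U2=1, U3=0, U4=0, U5=1, giving Y1=0, Y2=1. Observed Y1=1, Y2=1.
Test 1: faults giving observed Y1=1, Y2=1 are {U1 stuck-at-1, U2 stuck-at-0, U3 stuck-at-1}.
Test 2 (A=0, B=1, C=1, D=0): fault-free U1=1, U2=1, U3=0, U4=0, U5=1 → Y1=0, Y2=1; observed Y1=0, Y2=0. Eliminates U1 stuck-at-1, U3 stuck-at-1.
Only U2 stuck-at-0 is consistent with every test.

U2 stuck-at-0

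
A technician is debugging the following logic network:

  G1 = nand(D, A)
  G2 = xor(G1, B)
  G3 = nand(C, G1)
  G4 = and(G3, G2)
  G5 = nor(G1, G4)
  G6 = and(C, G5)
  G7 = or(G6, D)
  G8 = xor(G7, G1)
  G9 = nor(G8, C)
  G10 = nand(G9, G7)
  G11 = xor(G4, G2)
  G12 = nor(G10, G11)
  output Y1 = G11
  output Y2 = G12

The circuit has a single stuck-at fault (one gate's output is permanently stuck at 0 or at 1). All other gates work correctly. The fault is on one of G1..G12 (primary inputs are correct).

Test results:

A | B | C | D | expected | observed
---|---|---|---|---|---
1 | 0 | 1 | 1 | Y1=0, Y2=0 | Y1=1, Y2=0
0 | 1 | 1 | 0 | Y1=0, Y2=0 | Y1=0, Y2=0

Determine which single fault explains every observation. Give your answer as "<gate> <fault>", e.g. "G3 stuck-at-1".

Fault-free values for test 1 (A=1, B=0, C=1, D=1): G1=0, G2=0, G3=1, G4=0, G5=1, G6=1, G7=1, G8=1, G9=0, G10=1, G11=0, G12=0, giving Y1=0, Y2=0. Observed Y1=1, Y2=0.
Test 1: faults giving observed Y1=1, Y2=0 are {G1 stuck-at-1, G4 stuck-at-1, G11 stuck-at-1}.
Test 2 (A=0, B=1, C=1, D=0): fault-free G1=1, G2=0, G3=0, G4=0, G5=0, G6=0, G7=0, G8=1, G9=0, G10=1, G11=0, G12=0 → Y1=0, Y2=0; observed Y1=0, Y2=0. Eliminates G4 stuck-at-1, G11 stuck-at-1.
Only G1 stuck-at-1 is consistent with every test.

G1 stuck-at-1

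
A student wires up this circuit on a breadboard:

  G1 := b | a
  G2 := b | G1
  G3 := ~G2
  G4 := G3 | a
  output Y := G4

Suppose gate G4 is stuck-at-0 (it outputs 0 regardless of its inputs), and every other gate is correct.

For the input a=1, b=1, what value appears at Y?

0

Propagate with G4 forced: G1=1, G2=1, G3=0, G4=0 [stuck-at-0].
So Y = 0. (Without the fault it would be 1.)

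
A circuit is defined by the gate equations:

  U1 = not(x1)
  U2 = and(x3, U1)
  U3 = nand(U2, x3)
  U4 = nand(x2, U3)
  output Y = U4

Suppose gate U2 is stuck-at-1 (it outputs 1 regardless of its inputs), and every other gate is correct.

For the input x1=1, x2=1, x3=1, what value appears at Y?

1

Propagate with U2 forced: U1=0, U2=1 [stuck-at-1], U3=0, U4=1.
So Y = 1. (Without the fault it would be 0.)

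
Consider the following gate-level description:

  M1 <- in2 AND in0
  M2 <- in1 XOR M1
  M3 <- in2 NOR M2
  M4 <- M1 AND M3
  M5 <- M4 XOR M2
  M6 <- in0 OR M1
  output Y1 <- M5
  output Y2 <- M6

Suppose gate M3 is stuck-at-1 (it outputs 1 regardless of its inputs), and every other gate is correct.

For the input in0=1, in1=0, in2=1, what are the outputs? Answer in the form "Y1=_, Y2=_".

Propagate with M3 forced: M1=1, M2=1, M3=1 [stuck-at-1], M4=1, M5=0, M6=1.
So the outputs are Y1=0, Y2=1. (Without the fault they would be Y1=1, Y2=1.)

Y1=0, Y2=1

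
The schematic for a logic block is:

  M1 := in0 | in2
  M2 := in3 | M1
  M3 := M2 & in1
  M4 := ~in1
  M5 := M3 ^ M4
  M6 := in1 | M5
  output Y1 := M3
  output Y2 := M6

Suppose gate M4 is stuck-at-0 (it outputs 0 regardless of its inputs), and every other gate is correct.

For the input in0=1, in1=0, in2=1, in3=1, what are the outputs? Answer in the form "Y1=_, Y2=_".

Propagate with M4 forced: M1=1, M2=1, M3=0, M4=0 [stuck-at-0], M5=0, M6=0.
So the outputs are Y1=0, Y2=0. (Without the fault they would be Y1=0, Y2=1.)

Y1=0, Y2=0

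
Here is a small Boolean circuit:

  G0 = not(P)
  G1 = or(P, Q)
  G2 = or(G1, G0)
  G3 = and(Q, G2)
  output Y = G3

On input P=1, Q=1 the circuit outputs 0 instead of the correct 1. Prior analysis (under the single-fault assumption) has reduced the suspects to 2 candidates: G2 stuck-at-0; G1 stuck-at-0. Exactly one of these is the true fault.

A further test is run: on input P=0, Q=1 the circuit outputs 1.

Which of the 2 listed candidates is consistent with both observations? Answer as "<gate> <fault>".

G1 stuck-at-0

Evaluate each candidate on input P=0, Q=1:
  G2 stuck-at-0: G0=1, G1=1, G2=0 [stuck-at-0], G3=0 → 0 — eliminated
  G1 stuck-at-0: G0=1, G1=0 [stuck-at-0], G2=1, G3=1 → 1 — matches
Only G1 stuck-at-0 reproduces the observed 1.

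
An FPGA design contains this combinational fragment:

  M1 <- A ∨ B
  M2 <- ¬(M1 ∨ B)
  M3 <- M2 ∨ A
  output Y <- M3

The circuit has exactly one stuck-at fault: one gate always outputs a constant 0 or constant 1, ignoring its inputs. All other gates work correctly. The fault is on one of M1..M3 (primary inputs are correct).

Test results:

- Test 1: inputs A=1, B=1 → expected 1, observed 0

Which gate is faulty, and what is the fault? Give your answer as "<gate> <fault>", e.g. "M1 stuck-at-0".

Fault-free values for test 1 (A=1, B=1): M1=1, M2=0, M3=1, giving Y=1. Observed 0.
Test 1: faults giving observed 0 are {M3 stuck-at-0}.
Only M3 stuck-at-0 is consistent with every test.

M3 stuck-at-0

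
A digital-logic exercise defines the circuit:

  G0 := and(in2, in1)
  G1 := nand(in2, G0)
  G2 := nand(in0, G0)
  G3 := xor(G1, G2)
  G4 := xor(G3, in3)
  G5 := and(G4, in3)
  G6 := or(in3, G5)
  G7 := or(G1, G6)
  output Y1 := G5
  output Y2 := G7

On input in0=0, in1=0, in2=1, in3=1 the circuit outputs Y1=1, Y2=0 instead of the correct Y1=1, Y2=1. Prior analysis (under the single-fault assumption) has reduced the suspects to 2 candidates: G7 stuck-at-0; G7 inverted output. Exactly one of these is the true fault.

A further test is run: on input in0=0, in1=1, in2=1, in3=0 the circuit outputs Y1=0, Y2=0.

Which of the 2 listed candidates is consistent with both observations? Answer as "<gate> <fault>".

G7 stuck-at-0

Evaluate each candidate on input in0=0, in1=1, in2=1, in3=0:
  G7 stuck-at-0: G0=1, G1=0, G2=1, G3=1, G4=1, G5=0, G6=0, G7=0 [stuck-at-0] → Y1=0, Y2=0 — matches
  G7 inverted output: G0=1, G1=0, G2=1, G3=1, G4=1, G5=0, G6=0, G7=1 [inverted output] → Y1=0, Y2=1 — eliminated
Only G7 stuck-at-0 reproduces the observed Y1=0, Y2=0.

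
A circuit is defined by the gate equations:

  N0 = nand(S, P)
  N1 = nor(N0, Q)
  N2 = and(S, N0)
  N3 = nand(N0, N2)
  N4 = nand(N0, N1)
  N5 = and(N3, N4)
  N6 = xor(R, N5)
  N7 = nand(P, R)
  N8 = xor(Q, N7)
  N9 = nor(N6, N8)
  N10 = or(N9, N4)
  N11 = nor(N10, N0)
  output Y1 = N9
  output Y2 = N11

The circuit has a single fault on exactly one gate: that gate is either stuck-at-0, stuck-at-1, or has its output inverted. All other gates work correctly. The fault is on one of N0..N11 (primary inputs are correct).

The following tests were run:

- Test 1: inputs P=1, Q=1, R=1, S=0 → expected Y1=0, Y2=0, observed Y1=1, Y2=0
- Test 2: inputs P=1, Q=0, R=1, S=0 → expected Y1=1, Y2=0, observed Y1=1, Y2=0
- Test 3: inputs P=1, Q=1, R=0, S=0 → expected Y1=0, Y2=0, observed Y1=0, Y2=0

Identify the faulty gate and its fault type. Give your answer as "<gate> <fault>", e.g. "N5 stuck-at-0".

Fault-free values for test 1 (P=1, Q=1, R=1, S=0): N0=1, N1=0, N2=0, N3=1, N4=1, N5=1, N6=0, N7=0, N8=1, N9=0, N10=1, N11=0, giving Y1=0, Y2=0. Observed Y1=1, Y2=0.
Test 1: faults giving observed Y1=1, Y2=0 are {N7 stuck-at-1, N7 inverted output, N8 stuck-at-0, N8 inverted output, N9 stuck-at-1, N9 inverted output}.
Test 2 (P=1, Q=0, R=1, S=0): fault-free N0=1, N1=0, N2=0, N3=1, N4=1, N5=1, N6=0, N7=0, N8=0, N9=1, N10=1, N11=0 → Y1=1, Y2=0; observed Y1=1, Y2=0. Eliminates N7 stuck-at-1, N7 inverted output, N8 inverted output, N9 inverted output.
Test 3 (P=1, Q=1, R=0, S=0): fault-free N0=1, N1=0, N2=0, N3=1, N4=1, N5=1, N6=1, N7=1, N8=0, N9=0, N10=1, N11=0 → Y1=0, Y2=0; observed Y1=0, Y2=0. Eliminates N9 stuck-at-1.
Only N8 stuck-at-0 is consistent with every test.

N8 stuck-at-0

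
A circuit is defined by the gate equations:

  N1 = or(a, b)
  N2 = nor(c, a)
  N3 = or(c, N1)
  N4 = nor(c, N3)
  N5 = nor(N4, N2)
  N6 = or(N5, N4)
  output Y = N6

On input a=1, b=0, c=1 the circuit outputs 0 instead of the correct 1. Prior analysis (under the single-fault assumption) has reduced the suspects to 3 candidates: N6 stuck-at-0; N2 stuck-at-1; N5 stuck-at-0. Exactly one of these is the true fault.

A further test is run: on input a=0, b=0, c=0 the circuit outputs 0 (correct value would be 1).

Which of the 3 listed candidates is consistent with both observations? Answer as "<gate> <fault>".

Evaluate each candidate on input a=0, b=0, c=0:
  N6 stuck-at-0: N1=0, N2=1, N3=0, N4=1, N5=0, N6=0 [stuck-at-0] → 0 — matches
  N2 stuck-at-1: N1=0, N2=1 [stuck-at-1], N3=0, N4=1, N5=0, N6=1 → 1 — eliminated
  N5 stuck-at-0: N1=0, N2=1, N3=0, N4=1, N5=0 [stuck-at-0], N6=1 → 1 — eliminated
Only N6 stuck-at-0 reproduces the observed 0.

N6 stuck-at-0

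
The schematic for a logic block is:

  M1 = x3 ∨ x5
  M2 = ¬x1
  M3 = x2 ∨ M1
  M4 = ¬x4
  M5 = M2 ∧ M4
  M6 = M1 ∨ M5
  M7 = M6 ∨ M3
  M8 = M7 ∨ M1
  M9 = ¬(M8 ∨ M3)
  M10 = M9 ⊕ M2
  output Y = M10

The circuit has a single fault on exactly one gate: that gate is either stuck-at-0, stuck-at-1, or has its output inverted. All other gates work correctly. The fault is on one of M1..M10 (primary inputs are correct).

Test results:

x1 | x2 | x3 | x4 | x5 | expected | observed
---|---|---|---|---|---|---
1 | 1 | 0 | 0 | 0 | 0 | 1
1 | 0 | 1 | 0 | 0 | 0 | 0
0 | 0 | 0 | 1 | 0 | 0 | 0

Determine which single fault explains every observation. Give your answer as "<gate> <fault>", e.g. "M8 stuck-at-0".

Fault-free values for test 1 (x1=1, x2=1, x3=0, x4=0, x5=0): M1=0, M2=0, M3=1, M4=1, M5=0, M6=0, M7=1, M8=1, M9=0, M10=0, giving Y=0. Observed 1.
Test 1: faults giving observed 1 are {M2 stuck-at-1, M2 inverted output, M3 stuck-at-0, M3 inverted output, M9 stuck-at-1, M9 inverted output, M10 stuck-at-1, M10 inverted output}.
Test 2 (x1=1, x2=0, x3=1, x4=0, x5=0): fault-free M1=1, M2=0, M3=1, M4=1, M5=0, M6=1, M7=1, M8=1, M9=0, M10=0 → 0; observed 0. Eliminates M2 stuck-at-1, M2 inverted output, M9 stuck-at-1, M9 inverted output, M10 stuck-at-1, M10 inverted output.
Test 3 (x1=0, x2=0, x3=0, x4=1, x5=0): fault-free M1=0, M2=1, M3=0, M4=0, M5=0, M6=0, M7=0, M8=0, M9=1, M10=0 → 0; observed 0. Eliminates M3 inverted output.
Only M3 stuck-at-0 is consistent with every test.

M3 stuck-at-0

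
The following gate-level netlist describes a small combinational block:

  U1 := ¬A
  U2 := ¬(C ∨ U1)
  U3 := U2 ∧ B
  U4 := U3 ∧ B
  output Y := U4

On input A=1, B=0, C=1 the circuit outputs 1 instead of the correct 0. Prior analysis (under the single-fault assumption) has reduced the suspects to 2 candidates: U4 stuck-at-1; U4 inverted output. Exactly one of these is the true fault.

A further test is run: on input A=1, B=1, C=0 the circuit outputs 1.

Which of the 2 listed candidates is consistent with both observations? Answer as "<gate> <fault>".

Evaluate each candidate on input A=1, B=1, C=0:
  U4 stuck-at-1: U1=0, U2=1, U3=1, U4=1 [stuck-at-1] → 1 — matches
  U4 inverted output: U1=0, U2=1, U3=1, U4=0 [inverted output] → 0 — eliminated
Only U4 stuck-at-1 reproduces the observed 1.

U4 stuck-at-1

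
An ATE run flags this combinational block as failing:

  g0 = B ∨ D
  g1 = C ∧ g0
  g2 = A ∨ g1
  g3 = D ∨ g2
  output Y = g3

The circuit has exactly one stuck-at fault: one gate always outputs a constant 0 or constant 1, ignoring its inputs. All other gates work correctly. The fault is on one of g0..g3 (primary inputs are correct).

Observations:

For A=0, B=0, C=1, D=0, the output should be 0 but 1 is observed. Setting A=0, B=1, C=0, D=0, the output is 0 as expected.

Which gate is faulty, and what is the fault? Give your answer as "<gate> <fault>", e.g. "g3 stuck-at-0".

Fault-free values for test 1 (A=0, B=0, C=1, D=0): g0=0, g1=0, g2=0, g3=0, giving Y=0. Observed 1.
Test 1: faults giving observed 1 are {g0 stuck-at-1, g1 stuck-at-1, g2 stuck-at-1, g3 stuck-at-1}.
Test 2 (A=0, B=1, C=0, D=0): fault-free g0=1, g1=0, g2=0, g3=0 → 0; observed 0. Eliminates g1 stuck-at-1, g2 stuck-at-1, g3 stuck-at-1.
Only g0 stuck-at-1 is consistent with every test.

g0 stuck-at-1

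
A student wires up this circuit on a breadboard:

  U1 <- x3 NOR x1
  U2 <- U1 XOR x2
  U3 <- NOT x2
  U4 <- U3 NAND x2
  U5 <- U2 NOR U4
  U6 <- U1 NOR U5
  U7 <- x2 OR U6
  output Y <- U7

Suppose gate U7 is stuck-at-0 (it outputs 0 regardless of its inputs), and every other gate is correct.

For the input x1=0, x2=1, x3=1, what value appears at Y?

Propagate with U7 forced: U1=0, U2=1, U3=0, U4=1, U5=0, U6=1, U7=0 [stuck-at-0].
So Y = 0. (Without the fault it would be 1.)

0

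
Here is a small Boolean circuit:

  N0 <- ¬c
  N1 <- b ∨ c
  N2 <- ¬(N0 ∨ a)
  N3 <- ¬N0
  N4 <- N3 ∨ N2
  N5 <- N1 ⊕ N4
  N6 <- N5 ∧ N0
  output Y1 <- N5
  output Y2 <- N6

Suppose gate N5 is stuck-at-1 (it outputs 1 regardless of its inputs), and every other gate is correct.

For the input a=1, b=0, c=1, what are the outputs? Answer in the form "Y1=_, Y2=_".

Y1=1, Y2=0

Propagate with N5 forced: N0=0, N1=1, N2=0, N3=1, N4=1, N5=1 [stuck-at-1], N6=0.
So the outputs are Y1=1, Y2=0. (Without the fault they would be Y1=0, Y2=0.)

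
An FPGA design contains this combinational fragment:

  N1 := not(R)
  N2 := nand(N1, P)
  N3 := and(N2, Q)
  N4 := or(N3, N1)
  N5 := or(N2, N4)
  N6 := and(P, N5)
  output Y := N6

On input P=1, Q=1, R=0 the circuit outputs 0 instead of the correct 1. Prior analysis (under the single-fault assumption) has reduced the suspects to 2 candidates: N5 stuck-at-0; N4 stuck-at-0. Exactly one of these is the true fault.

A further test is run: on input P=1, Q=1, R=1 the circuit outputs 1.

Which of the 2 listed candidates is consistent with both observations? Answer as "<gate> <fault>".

Evaluate each candidate on input P=1, Q=1, R=1:
  N5 stuck-at-0: N1=0, N2=1, N3=1, N4=1, N5=0 [stuck-at-0], N6=0 → 0 — eliminated
  N4 stuck-at-0: N1=0, N2=1, N3=1, N4=0 [stuck-at-0], N5=1, N6=1 → 1 — matches
Only N4 stuck-at-0 reproduces the observed 1.

N4 stuck-at-0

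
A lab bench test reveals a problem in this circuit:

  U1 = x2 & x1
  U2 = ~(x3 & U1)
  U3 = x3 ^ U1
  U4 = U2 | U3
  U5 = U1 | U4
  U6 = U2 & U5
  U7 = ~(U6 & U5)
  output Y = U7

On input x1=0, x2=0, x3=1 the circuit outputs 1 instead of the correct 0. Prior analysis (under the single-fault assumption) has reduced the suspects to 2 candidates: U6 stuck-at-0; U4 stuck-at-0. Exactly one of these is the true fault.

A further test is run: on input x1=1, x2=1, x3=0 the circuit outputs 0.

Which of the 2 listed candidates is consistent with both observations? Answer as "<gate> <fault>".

Evaluate each candidate on input x1=1, x2=1, x3=0:
  U6 stuck-at-0: U1=1, U2=1, U3=1, U4=1, U5=1, U6=0 [stuck-at-0], U7=1 → 1 — eliminated
  U4 stuck-at-0: U1=1, U2=1, U3=1, U4=0 [stuck-at-0], U5=1, U6=1, U7=0 → 0 — matches
Only U4 stuck-at-0 reproduces the observed 0.

U4 stuck-at-0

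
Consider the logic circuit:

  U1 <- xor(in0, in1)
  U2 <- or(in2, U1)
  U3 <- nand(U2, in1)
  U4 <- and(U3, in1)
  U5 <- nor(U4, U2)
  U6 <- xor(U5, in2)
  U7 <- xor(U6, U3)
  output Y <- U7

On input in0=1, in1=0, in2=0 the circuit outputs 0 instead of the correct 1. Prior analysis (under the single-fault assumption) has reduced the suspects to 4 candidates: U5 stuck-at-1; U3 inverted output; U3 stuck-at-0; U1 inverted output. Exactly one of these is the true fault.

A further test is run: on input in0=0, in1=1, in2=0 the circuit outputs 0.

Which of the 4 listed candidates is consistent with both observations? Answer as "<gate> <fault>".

Evaluate each candidate on input in0=0, in1=1, in2=0:
  U5 stuck-at-1: U1=1, U2=1, U3=0, U4=0, U5=1 [stuck-at-1], U6=1, U7=1 → 1 — eliminated
  U3 inverted output: U1=1, U2=1, U3=1 [inverted output], U4=1, U5=0, U6=0, U7=1 → 1 — eliminated
  U3 stuck-at-0: U1=1, U2=1, U3=0 [stuck-at-0], U4=0, U5=0, U6=0, U7=0 → 0 — matches
  U1 inverted output: U1=0 [inverted output], U2=0, U3=1, U4=1, U5=0, U6=0, U7=1 → 1 — eliminated
Only U3 stuck-at-0 reproduces the observed 0.

U3 stuck-at-0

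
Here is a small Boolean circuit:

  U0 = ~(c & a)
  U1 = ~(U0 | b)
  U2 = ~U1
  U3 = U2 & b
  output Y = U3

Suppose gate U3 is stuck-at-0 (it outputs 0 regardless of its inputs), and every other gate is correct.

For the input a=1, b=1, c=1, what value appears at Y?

Propagate with U3 forced: U0=0, U1=0, U2=1, U3=0 [stuck-at-0].
So Y = 0. (Without the fault it would be 1.)

0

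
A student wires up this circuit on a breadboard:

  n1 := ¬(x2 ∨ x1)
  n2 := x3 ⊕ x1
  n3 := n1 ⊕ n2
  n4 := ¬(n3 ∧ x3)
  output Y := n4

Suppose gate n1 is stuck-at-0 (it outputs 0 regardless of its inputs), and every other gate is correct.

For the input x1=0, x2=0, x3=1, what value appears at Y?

0

Propagate with n1 forced: n1=0 [stuck-at-0], n2=1, n3=1, n4=0.
So Y = 0. (Without the fault it would be 1.)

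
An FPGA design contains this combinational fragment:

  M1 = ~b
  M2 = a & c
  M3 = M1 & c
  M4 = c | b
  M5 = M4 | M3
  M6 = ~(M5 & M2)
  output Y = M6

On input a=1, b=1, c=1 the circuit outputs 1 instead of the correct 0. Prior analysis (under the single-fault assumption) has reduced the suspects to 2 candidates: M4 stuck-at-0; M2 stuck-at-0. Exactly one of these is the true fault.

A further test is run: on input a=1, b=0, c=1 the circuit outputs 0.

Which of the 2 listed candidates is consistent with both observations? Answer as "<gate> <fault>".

M4 stuck-at-0

Evaluate each candidate on input a=1, b=0, c=1:
  M4 stuck-at-0: M1=1, M2=1, M3=1, M4=0 [stuck-at-0], M5=1, M6=0 → 0 — matches
  M2 stuck-at-0: M1=1, M2=0 [stuck-at-0], M3=1, M4=1, M5=1, M6=1 → 1 — eliminated
Only M4 stuck-at-0 reproduces the observed 0.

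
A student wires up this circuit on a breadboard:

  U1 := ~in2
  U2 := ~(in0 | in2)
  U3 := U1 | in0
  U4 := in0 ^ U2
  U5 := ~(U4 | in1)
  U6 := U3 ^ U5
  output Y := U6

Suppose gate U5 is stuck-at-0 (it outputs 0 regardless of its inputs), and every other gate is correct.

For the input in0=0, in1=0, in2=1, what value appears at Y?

Propagate with U5 forced: U1=0, U2=0, U3=0, U4=0, U5=0 [stuck-at-0], U6=0.
So Y = 0. (Without the fault it would be 1.)

0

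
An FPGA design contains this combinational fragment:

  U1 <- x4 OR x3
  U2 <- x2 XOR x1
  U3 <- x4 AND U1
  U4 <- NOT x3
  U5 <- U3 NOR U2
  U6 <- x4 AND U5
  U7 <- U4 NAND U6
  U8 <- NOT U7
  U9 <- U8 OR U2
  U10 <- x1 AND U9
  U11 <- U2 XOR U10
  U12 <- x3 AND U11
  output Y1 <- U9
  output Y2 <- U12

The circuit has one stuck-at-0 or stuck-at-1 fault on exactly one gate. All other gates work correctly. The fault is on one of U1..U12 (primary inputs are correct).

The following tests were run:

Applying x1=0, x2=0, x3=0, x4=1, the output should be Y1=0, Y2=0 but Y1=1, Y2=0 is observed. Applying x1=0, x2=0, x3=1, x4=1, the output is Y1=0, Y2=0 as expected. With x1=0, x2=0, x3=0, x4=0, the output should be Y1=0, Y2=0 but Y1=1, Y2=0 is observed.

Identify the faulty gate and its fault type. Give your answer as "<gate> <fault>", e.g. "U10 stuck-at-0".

U6 stuck-at-1

Fault-free values for test 1 (x1=0, x2=0, x3=0, x4=1): U1=1, U2=0, U3=1, U4=1, U5=0, U6=0, U7=1, U8=0, U9=0, U10=0, U11=0, U12=0, giving Y1=0, Y2=0. Observed Y1=1, Y2=0.
Test 1: faults giving observed Y1=1, Y2=0 are {U1 stuck-at-0, U2 stuck-at-1, U3 stuck-at-0, U5 stuck-at-1, U6 stuck-at-1, U7 stuck-at-0, U8 stuck-at-1, U9 stuck-at-1}.
Test 2 (x1=0, x2=0, x3=1, x4=1): fault-free U1=1, U2=0, U3=1, U4=0, U5=0, U6=0, U7=1, U8=0, U9=0, U10=0, U11=0, U12=0 → Y1=0, Y2=0; observed Y1=0, Y2=0. Eliminates U2 stuck-at-1, U7 stuck-at-0, U8 stuck-at-1, U9 stuck-at-1.
Test 3 (x1=0, x2=0, x3=0, x4=0): fault-free U1=0, U2=0, U3=0, U4=1, U5=1, U6=0, U7=1, U8=0, U9=0, U10=0, U11=0, U12=0 → Y1=0, Y2=0; observed Y1=1, Y2=0. Eliminates U1 stuck-at-0, U3 stuck-at-0, U5 stuck-at-1.
Only U6 stuck-at-1 is consistent with every test.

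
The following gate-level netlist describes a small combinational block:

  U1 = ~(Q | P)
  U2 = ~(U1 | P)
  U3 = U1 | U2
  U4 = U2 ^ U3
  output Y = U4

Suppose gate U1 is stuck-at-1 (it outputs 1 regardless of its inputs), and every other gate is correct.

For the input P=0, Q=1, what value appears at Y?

1

Propagate with U1 forced: U1=1 [stuck-at-1], U2=0, U3=1, U4=1.
So Y = 1. (Without the fault it would be 0.)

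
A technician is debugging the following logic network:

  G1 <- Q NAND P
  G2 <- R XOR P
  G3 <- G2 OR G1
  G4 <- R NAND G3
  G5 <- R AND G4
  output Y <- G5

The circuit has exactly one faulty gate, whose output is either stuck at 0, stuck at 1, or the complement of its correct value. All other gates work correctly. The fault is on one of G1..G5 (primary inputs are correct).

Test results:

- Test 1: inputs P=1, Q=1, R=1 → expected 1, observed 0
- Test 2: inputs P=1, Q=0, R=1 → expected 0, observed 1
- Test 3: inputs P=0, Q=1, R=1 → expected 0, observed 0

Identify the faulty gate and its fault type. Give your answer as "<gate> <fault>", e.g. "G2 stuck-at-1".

G1 inverted output

Fault-free values for test 1 (P=1, Q=1, R=1): G1=0, G2=0, G3=0, G4=1, G5=1, giving Y=1. Observed 0.
Test 1: faults giving observed 0 are {G1 stuck-at-1, G1 inverted output, G2 stuck-at-1, G2 inverted output, G3 stuck-at-1, G3 inverted output, G4 stuck-at-0, G4 inverted output, G5 stuck-at-0, G5 inverted output}.
Test 2 (P=1, Q=0, R=1): fault-free G1=1, G2=0, G3=1, G4=0, G5=0 → 0; observed 1. Eliminates G1 stuck-at-1, G2 stuck-at-1, G2 inverted output, G3 stuck-at-1, G4 stuck-at-0, G5 stuck-at-0.
Test 3 (P=0, Q=1, R=1): fault-free G1=1, G2=1, G3=1, G4=0, G5=0 → 0; observed 0. Eliminates G3 inverted output, G4 inverted output, G5 inverted output.
Only G1 inverted output is consistent with every test.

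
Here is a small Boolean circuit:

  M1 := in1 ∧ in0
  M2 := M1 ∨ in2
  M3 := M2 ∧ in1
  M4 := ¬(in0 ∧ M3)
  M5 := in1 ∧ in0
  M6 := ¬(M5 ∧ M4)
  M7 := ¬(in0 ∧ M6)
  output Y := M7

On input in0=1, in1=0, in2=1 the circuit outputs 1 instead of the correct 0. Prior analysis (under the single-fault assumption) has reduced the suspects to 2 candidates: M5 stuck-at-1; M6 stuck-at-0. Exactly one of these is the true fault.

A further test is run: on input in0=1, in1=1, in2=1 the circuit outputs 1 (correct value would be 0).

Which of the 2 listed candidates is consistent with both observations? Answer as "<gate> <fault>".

M6 stuck-at-0

Evaluate each candidate on input in0=1, in1=1, in2=1:
  M5 stuck-at-1: M1=1, M2=1, M3=1, M4=0, M5=1 [stuck-at-1], M6=1, M7=0 → 0 — eliminated
  M6 stuck-at-0: M1=1, M2=1, M3=1, M4=0, M5=1, M6=0 [stuck-at-0], M7=1 → 1 — matches
Only M6 stuck-at-0 reproduces the observed 1.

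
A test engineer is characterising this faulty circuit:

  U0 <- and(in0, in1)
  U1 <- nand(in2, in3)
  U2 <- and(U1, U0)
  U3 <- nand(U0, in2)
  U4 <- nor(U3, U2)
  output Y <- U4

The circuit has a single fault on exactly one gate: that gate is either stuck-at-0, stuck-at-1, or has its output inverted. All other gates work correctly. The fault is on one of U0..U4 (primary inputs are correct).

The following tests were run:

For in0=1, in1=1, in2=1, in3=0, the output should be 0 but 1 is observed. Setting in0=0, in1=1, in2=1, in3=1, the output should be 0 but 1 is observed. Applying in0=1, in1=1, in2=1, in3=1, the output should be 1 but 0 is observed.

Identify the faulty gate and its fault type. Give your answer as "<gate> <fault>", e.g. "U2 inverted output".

Fault-free values for test 1 (in0=1, in1=1, in2=1, in3=0): U0=1, U1=1, U2=1, U3=0, U4=0, giving Y=0. Observed 1.
Test 1: faults giving observed 1 are {U1 stuck-at-0, U1 inverted output, U2 stuck-at-0, U2 inverted output, U4 stuck-at-1, U4 inverted output}.
Test 2 (in0=0, in1=1, in2=1, in3=1): fault-free U0=0, U1=0, U2=0, U3=1, U4=0 → 0; observed 1. Eliminates U1 stuck-at-0, U1 inverted output, U2 stuck-at-0, U2 inverted output.
Test 3 (in0=1, in1=1, in2=1, in3=1): fault-free U0=1, U1=0, U2=0, U3=0, U4=1 → 1; observed 0. Eliminates U4 stuck-at-1.
Only U4 inverted output is consistent with every test.

U4 inverted output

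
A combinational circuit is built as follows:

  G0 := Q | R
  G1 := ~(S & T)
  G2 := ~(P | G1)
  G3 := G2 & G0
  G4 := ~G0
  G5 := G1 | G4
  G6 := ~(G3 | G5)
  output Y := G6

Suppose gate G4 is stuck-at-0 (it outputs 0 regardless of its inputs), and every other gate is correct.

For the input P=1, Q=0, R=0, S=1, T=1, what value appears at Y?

Propagate with G4 forced: G0=0, G1=0, G2=0, G3=0, G4=0 [stuck-at-0], G5=0, G6=1.
So Y = 1. (Without the fault it would be 0.)

1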